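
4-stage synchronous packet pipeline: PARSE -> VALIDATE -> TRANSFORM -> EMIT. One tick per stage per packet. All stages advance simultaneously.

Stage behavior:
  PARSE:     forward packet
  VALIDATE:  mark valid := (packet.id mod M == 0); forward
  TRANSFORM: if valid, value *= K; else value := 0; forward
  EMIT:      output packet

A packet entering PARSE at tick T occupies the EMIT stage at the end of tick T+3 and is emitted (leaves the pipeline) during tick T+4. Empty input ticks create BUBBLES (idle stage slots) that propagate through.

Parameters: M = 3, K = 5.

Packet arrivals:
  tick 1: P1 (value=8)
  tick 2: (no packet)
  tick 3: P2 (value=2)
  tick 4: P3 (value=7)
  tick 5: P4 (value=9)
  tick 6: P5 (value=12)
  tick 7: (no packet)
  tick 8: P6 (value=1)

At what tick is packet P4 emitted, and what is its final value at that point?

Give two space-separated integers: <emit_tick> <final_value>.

Tick 1: [PARSE:P1(v=8,ok=F), VALIDATE:-, TRANSFORM:-, EMIT:-] out:-; in:P1
Tick 2: [PARSE:-, VALIDATE:P1(v=8,ok=F), TRANSFORM:-, EMIT:-] out:-; in:-
Tick 3: [PARSE:P2(v=2,ok=F), VALIDATE:-, TRANSFORM:P1(v=0,ok=F), EMIT:-] out:-; in:P2
Tick 4: [PARSE:P3(v=7,ok=F), VALIDATE:P2(v=2,ok=F), TRANSFORM:-, EMIT:P1(v=0,ok=F)] out:-; in:P3
Tick 5: [PARSE:P4(v=9,ok=F), VALIDATE:P3(v=7,ok=T), TRANSFORM:P2(v=0,ok=F), EMIT:-] out:P1(v=0); in:P4
Tick 6: [PARSE:P5(v=12,ok=F), VALIDATE:P4(v=9,ok=F), TRANSFORM:P3(v=35,ok=T), EMIT:P2(v=0,ok=F)] out:-; in:P5
Tick 7: [PARSE:-, VALIDATE:P5(v=12,ok=F), TRANSFORM:P4(v=0,ok=F), EMIT:P3(v=35,ok=T)] out:P2(v=0); in:-
Tick 8: [PARSE:P6(v=1,ok=F), VALIDATE:-, TRANSFORM:P5(v=0,ok=F), EMIT:P4(v=0,ok=F)] out:P3(v=35); in:P6
Tick 9: [PARSE:-, VALIDATE:P6(v=1,ok=T), TRANSFORM:-, EMIT:P5(v=0,ok=F)] out:P4(v=0); in:-
Tick 10: [PARSE:-, VALIDATE:-, TRANSFORM:P6(v=5,ok=T), EMIT:-] out:P5(v=0); in:-
Tick 11: [PARSE:-, VALIDATE:-, TRANSFORM:-, EMIT:P6(v=5,ok=T)] out:-; in:-
Tick 12: [PARSE:-, VALIDATE:-, TRANSFORM:-, EMIT:-] out:P6(v=5); in:-
P4: arrives tick 5, valid=False (id=4, id%3=1), emit tick 9, final value 0

Answer: 9 0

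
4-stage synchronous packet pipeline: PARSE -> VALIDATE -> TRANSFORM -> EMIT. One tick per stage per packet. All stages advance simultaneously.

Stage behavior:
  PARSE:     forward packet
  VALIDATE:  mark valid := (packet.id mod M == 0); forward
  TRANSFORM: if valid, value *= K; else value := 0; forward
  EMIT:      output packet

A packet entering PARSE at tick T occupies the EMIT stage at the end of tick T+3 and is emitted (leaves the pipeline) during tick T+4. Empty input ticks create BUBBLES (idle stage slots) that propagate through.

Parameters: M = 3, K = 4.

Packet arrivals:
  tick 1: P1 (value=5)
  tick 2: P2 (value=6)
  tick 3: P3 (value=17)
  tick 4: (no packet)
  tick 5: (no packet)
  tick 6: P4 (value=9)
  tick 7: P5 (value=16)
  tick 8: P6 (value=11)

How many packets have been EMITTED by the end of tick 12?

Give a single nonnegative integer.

Tick 1: [PARSE:P1(v=5,ok=F), VALIDATE:-, TRANSFORM:-, EMIT:-] out:-; in:P1
Tick 2: [PARSE:P2(v=6,ok=F), VALIDATE:P1(v=5,ok=F), TRANSFORM:-, EMIT:-] out:-; in:P2
Tick 3: [PARSE:P3(v=17,ok=F), VALIDATE:P2(v=6,ok=F), TRANSFORM:P1(v=0,ok=F), EMIT:-] out:-; in:P3
Tick 4: [PARSE:-, VALIDATE:P3(v=17,ok=T), TRANSFORM:P2(v=0,ok=F), EMIT:P1(v=0,ok=F)] out:-; in:-
Tick 5: [PARSE:-, VALIDATE:-, TRANSFORM:P3(v=68,ok=T), EMIT:P2(v=0,ok=F)] out:P1(v=0); in:-
Tick 6: [PARSE:P4(v=9,ok=F), VALIDATE:-, TRANSFORM:-, EMIT:P3(v=68,ok=T)] out:P2(v=0); in:P4
Tick 7: [PARSE:P5(v=16,ok=F), VALIDATE:P4(v=9,ok=F), TRANSFORM:-, EMIT:-] out:P3(v=68); in:P5
Tick 8: [PARSE:P6(v=11,ok=F), VALIDATE:P5(v=16,ok=F), TRANSFORM:P4(v=0,ok=F), EMIT:-] out:-; in:P6
Tick 9: [PARSE:-, VALIDATE:P6(v=11,ok=T), TRANSFORM:P5(v=0,ok=F), EMIT:P4(v=0,ok=F)] out:-; in:-
Tick 10: [PARSE:-, VALIDATE:-, TRANSFORM:P6(v=44,ok=T), EMIT:P5(v=0,ok=F)] out:P4(v=0); in:-
Tick 11: [PARSE:-, VALIDATE:-, TRANSFORM:-, EMIT:P6(v=44,ok=T)] out:P5(v=0); in:-
Tick 12: [PARSE:-, VALIDATE:-, TRANSFORM:-, EMIT:-] out:P6(v=44); in:-
Emitted by tick 12: ['P1', 'P2', 'P3', 'P4', 'P5', 'P6']

Answer: 6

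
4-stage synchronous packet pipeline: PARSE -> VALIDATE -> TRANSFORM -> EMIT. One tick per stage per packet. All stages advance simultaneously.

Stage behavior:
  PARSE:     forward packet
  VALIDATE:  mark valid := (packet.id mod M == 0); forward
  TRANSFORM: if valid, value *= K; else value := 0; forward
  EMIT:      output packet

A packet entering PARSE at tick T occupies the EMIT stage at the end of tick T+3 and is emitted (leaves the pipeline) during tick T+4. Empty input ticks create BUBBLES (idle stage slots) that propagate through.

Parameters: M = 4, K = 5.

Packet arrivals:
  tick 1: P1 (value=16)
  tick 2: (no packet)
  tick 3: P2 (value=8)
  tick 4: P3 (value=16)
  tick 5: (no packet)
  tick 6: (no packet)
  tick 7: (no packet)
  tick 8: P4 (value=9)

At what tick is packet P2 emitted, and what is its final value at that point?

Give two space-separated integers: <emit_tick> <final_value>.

Tick 1: [PARSE:P1(v=16,ok=F), VALIDATE:-, TRANSFORM:-, EMIT:-] out:-; in:P1
Tick 2: [PARSE:-, VALIDATE:P1(v=16,ok=F), TRANSFORM:-, EMIT:-] out:-; in:-
Tick 3: [PARSE:P2(v=8,ok=F), VALIDATE:-, TRANSFORM:P1(v=0,ok=F), EMIT:-] out:-; in:P2
Tick 4: [PARSE:P3(v=16,ok=F), VALIDATE:P2(v=8,ok=F), TRANSFORM:-, EMIT:P1(v=0,ok=F)] out:-; in:P3
Tick 5: [PARSE:-, VALIDATE:P3(v=16,ok=F), TRANSFORM:P2(v=0,ok=F), EMIT:-] out:P1(v=0); in:-
Tick 6: [PARSE:-, VALIDATE:-, TRANSFORM:P3(v=0,ok=F), EMIT:P2(v=0,ok=F)] out:-; in:-
Tick 7: [PARSE:-, VALIDATE:-, TRANSFORM:-, EMIT:P3(v=0,ok=F)] out:P2(v=0); in:-
Tick 8: [PARSE:P4(v=9,ok=F), VALIDATE:-, TRANSFORM:-, EMIT:-] out:P3(v=0); in:P4
Tick 9: [PARSE:-, VALIDATE:P4(v=9,ok=T), TRANSFORM:-, EMIT:-] out:-; in:-
Tick 10: [PARSE:-, VALIDATE:-, TRANSFORM:P4(v=45,ok=T), EMIT:-] out:-; in:-
Tick 11: [PARSE:-, VALIDATE:-, TRANSFORM:-, EMIT:P4(v=45,ok=T)] out:-; in:-
Tick 12: [PARSE:-, VALIDATE:-, TRANSFORM:-, EMIT:-] out:P4(v=45); in:-
P2: arrives tick 3, valid=False (id=2, id%4=2), emit tick 7, final value 0

Answer: 7 0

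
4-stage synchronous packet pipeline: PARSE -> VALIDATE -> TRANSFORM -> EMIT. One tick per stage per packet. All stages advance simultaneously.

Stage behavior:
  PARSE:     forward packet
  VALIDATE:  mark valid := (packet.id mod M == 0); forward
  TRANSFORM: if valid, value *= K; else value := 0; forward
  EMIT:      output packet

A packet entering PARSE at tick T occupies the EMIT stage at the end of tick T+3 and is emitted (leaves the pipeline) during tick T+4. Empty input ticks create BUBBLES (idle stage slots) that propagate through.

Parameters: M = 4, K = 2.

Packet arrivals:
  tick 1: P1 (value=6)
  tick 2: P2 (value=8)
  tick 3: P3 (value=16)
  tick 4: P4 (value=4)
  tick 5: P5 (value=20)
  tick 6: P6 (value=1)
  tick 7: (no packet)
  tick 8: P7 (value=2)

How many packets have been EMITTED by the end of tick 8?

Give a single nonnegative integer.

Answer: 4

Derivation:
Tick 1: [PARSE:P1(v=6,ok=F), VALIDATE:-, TRANSFORM:-, EMIT:-] out:-; in:P1
Tick 2: [PARSE:P2(v=8,ok=F), VALIDATE:P1(v=6,ok=F), TRANSFORM:-, EMIT:-] out:-; in:P2
Tick 3: [PARSE:P3(v=16,ok=F), VALIDATE:P2(v=8,ok=F), TRANSFORM:P1(v=0,ok=F), EMIT:-] out:-; in:P3
Tick 4: [PARSE:P4(v=4,ok=F), VALIDATE:P3(v=16,ok=F), TRANSFORM:P2(v=0,ok=F), EMIT:P1(v=0,ok=F)] out:-; in:P4
Tick 5: [PARSE:P5(v=20,ok=F), VALIDATE:P4(v=4,ok=T), TRANSFORM:P3(v=0,ok=F), EMIT:P2(v=0,ok=F)] out:P1(v=0); in:P5
Tick 6: [PARSE:P6(v=1,ok=F), VALIDATE:P5(v=20,ok=F), TRANSFORM:P4(v=8,ok=T), EMIT:P3(v=0,ok=F)] out:P2(v=0); in:P6
Tick 7: [PARSE:-, VALIDATE:P6(v=1,ok=F), TRANSFORM:P5(v=0,ok=F), EMIT:P4(v=8,ok=T)] out:P3(v=0); in:-
Tick 8: [PARSE:P7(v=2,ok=F), VALIDATE:-, TRANSFORM:P6(v=0,ok=F), EMIT:P5(v=0,ok=F)] out:P4(v=8); in:P7
Emitted by tick 8: ['P1', 'P2', 'P3', 'P4']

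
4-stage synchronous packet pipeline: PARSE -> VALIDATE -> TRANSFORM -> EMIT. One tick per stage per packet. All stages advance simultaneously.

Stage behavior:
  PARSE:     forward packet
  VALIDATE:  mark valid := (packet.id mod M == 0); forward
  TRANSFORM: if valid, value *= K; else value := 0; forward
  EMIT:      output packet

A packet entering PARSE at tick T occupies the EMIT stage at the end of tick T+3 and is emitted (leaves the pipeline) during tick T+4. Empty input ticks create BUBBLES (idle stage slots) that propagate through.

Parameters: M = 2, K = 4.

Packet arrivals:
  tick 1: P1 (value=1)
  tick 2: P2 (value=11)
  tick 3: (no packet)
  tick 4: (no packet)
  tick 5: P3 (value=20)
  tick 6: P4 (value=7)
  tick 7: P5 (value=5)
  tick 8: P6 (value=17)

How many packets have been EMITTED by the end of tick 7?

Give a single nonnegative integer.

Answer: 2

Derivation:
Tick 1: [PARSE:P1(v=1,ok=F), VALIDATE:-, TRANSFORM:-, EMIT:-] out:-; in:P1
Tick 2: [PARSE:P2(v=11,ok=F), VALIDATE:P1(v=1,ok=F), TRANSFORM:-, EMIT:-] out:-; in:P2
Tick 3: [PARSE:-, VALIDATE:P2(v=11,ok=T), TRANSFORM:P1(v=0,ok=F), EMIT:-] out:-; in:-
Tick 4: [PARSE:-, VALIDATE:-, TRANSFORM:P2(v=44,ok=T), EMIT:P1(v=0,ok=F)] out:-; in:-
Tick 5: [PARSE:P3(v=20,ok=F), VALIDATE:-, TRANSFORM:-, EMIT:P2(v=44,ok=T)] out:P1(v=0); in:P3
Tick 6: [PARSE:P4(v=7,ok=F), VALIDATE:P3(v=20,ok=F), TRANSFORM:-, EMIT:-] out:P2(v=44); in:P4
Tick 7: [PARSE:P5(v=5,ok=F), VALIDATE:P4(v=7,ok=T), TRANSFORM:P3(v=0,ok=F), EMIT:-] out:-; in:P5
Emitted by tick 7: ['P1', 'P2']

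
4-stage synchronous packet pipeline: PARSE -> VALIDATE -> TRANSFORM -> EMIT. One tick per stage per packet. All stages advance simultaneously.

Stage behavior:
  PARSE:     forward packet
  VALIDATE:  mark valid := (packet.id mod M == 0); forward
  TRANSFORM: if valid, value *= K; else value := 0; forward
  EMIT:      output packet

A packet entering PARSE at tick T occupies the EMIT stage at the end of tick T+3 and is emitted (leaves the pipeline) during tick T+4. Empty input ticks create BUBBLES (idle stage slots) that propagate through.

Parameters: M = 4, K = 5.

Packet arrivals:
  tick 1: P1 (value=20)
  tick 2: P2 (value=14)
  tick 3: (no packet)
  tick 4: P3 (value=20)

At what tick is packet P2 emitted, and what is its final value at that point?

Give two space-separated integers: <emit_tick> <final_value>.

Answer: 6 0

Derivation:
Tick 1: [PARSE:P1(v=20,ok=F), VALIDATE:-, TRANSFORM:-, EMIT:-] out:-; in:P1
Tick 2: [PARSE:P2(v=14,ok=F), VALIDATE:P1(v=20,ok=F), TRANSFORM:-, EMIT:-] out:-; in:P2
Tick 3: [PARSE:-, VALIDATE:P2(v=14,ok=F), TRANSFORM:P1(v=0,ok=F), EMIT:-] out:-; in:-
Tick 4: [PARSE:P3(v=20,ok=F), VALIDATE:-, TRANSFORM:P2(v=0,ok=F), EMIT:P1(v=0,ok=F)] out:-; in:P3
Tick 5: [PARSE:-, VALIDATE:P3(v=20,ok=F), TRANSFORM:-, EMIT:P2(v=0,ok=F)] out:P1(v=0); in:-
Tick 6: [PARSE:-, VALIDATE:-, TRANSFORM:P3(v=0,ok=F), EMIT:-] out:P2(v=0); in:-
Tick 7: [PARSE:-, VALIDATE:-, TRANSFORM:-, EMIT:P3(v=0,ok=F)] out:-; in:-
Tick 8: [PARSE:-, VALIDATE:-, TRANSFORM:-, EMIT:-] out:P3(v=0); in:-
P2: arrives tick 2, valid=False (id=2, id%4=2), emit tick 6, final value 0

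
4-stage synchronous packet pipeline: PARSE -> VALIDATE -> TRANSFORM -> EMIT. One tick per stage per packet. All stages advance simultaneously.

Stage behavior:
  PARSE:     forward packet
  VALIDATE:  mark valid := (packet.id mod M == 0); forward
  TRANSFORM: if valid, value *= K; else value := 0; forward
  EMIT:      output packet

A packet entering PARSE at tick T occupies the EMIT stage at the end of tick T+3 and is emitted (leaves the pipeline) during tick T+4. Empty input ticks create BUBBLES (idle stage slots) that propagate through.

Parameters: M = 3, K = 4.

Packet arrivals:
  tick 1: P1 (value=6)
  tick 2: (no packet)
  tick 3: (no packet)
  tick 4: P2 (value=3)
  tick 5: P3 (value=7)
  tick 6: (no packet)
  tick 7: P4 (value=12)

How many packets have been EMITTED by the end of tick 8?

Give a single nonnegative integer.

Tick 1: [PARSE:P1(v=6,ok=F), VALIDATE:-, TRANSFORM:-, EMIT:-] out:-; in:P1
Tick 2: [PARSE:-, VALIDATE:P1(v=6,ok=F), TRANSFORM:-, EMIT:-] out:-; in:-
Tick 3: [PARSE:-, VALIDATE:-, TRANSFORM:P1(v=0,ok=F), EMIT:-] out:-; in:-
Tick 4: [PARSE:P2(v=3,ok=F), VALIDATE:-, TRANSFORM:-, EMIT:P1(v=0,ok=F)] out:-; in:P2
Tick 5: [PARSE:P3(v=7,ok=F), VALIDATE:P2(v=3,ok=F), TRANSFORM:-, EMIT:-] out:P1(v=0); in:P3
Tick 6: [PARSE:-, VALIDATE:P3(v=7,ok=T), TRANSFORM:P2(v=0,ok=F), EMIT:-] out:-; in:-
Tick 7: [PARSE:P4(v=12,ok=F), VALIDATE:-, TRANSFORM:P3(v=28,ok=T), EMIT:P2(v=0,ok=F)] out:-; in:P4
Tick 8: [PARSE:-, VALIDATE:P4(v=12,ok=F), TRANSFORM:-, EMIT:P3(v=28,ok=T)] out:P2(v=0); in:-
Emitted by tick 8: ['P1', 'P2']

Answer: 2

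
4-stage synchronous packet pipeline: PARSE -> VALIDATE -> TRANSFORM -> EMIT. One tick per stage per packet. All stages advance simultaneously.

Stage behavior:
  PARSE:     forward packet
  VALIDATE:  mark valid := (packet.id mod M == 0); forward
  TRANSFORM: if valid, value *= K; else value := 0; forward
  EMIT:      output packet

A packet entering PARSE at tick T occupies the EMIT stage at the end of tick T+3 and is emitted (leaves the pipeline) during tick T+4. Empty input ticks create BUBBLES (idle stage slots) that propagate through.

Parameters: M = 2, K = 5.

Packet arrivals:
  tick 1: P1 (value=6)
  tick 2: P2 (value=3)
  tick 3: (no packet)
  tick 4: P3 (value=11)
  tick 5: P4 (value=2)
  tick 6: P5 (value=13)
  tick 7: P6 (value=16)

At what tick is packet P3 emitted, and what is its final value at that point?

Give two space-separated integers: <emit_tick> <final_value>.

Answer: 8 0

Derivation:
Tick 1: [PARSE:P1(v=6,ok=F), VALIDATE:-, TRANSFORM:-, EMIT:-] out:-; in:P1
Tick 2: [PARSE:P2(v=3,ok=F), VALIDATE:P1(v=6,ok=F), TRANSFORM:-, EMIT:-] out:-; in:P2
Tick 3: [PARSE:-, VALIDATE:P2(v=3,ok=T), TRANSFORM:P1(v=0,ok=F), EMIT:-] out:-; in:-
Tick 4: [PARSE:P3(v=11,ok=F), VALIDATE:-, TRANSFORM:P2(v=15,ok=T), EMIT:P1(v=0,ok=F)] out:-; in:P3
Tick 5: [PARSE:P4(v=2,ok=F), VALIDATE:P3(v=11,ok=F), TRANSFORM:-, EMIT:P2(v=15,ok=T)] out:P1(v=0); in:P4
Tick 6: [PARSE:P5(v=13,ok=F), VALIDATE:P4(v=2,ok=T), TRANSFORM:P3(v=0,ok=F), EMIT:-] out:P2(v=15); in:P5
Tick 7: [PARSE:P6(v=16,ok=F), VALIDATE:P5(v=13,ok=F), TRANSFORM:P4(v=10,ok=T), EMIT:P3(v=0,ok=F)] out:-; in:P6
Tick 8: [PARSE:-, VALIDATE:P6(v=16,ok=T), TRANSFORM:P5(v=0,ok=F), EMIT:P4(v=10,ok=T)] out:P3(v=0); in:-
Tick 9: [PARSE:-, VALIDATE:-, TRANSFORM:P6(v=80,ok=T), EMIT:P5(v=0,ok=F)] out:P4(v=10); in:-
Tick 10: [PARSE:-, VALIDATE:-, TRANSFORM:-, EMIT:P6(v=80,ok=T)] out:P5(v=0); in:-
Tick 11: [PARSE:-, VALIDATE:-, TRANSFORM:-, EMIT:-] out:P6(v=80); in:-
P3: arrives tick 4, valid=False (id=3, id%2=1), emit tick 8, final value 0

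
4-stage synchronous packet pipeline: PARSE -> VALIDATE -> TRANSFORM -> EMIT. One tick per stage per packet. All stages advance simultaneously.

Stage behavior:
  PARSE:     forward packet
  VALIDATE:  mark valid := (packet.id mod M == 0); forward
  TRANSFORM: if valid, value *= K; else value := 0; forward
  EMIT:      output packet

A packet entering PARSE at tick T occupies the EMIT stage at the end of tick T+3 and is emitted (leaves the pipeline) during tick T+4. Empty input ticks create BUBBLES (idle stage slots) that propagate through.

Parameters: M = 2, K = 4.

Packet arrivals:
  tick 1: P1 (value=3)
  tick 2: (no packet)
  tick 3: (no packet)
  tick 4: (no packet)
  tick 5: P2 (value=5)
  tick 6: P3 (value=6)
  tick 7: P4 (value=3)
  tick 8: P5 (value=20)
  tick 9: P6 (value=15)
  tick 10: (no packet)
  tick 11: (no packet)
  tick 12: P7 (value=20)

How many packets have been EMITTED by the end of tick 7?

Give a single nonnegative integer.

Tick 1: [PARSE:P1(v=3,ok=F), VALIDATE:-, TRANSFORM:-, EMIT:-] out:-; in:P1
Tick 2: [PARSE:-, VALIDATE:P1(v=3,ok=F), TRANSFORM:-, EMIT:-] out:-; in:-
Tick 3: [PARSE:-, VALIDATE:-, TRANSFORM:P1(v=0,ok=F), EMIT:-] out:-; in:-
Tick 4: [PARSE:-, VALIDATE:-, TRANSFORM:-, EMIT:P1(v=0,ok=F)] out:-; in:-
Tick 5: [PARSE:P2(v=5,ok=F), VALIDATE:-, TRANSFORM:-, EMIT:-] out:P1(v=0); in:P2
Tick 6: [PARSE:P3(v=6,ok=F), VALIDATE:P2(v=5,ok=T), TRANSFORM:-, EMIT:-] out:-; in:P3
Tick 7: [PARSE:P4(v=3,ok=F), VALIDATE:P3(v=6,ok=F), TRANSFORM:P2(v=20,ok=T), EMIT:-] out:-; in:P4
Emitted by tick 7: ['P1']

Answer: 1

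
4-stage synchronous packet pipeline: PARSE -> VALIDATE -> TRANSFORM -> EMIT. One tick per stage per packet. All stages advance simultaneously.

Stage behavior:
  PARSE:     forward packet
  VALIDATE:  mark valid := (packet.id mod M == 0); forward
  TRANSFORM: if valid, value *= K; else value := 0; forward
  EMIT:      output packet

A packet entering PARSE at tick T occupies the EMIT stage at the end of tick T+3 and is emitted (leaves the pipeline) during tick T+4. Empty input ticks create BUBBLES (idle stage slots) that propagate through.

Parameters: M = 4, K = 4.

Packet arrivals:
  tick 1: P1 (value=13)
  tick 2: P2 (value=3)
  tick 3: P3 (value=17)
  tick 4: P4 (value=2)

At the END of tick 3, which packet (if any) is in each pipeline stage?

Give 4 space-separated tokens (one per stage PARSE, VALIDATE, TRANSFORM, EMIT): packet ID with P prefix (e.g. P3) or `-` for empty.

Tick 1: [PARSE:P1(v=13,ok=F), VALIDATE:-, TRANSFORM:-, EMIT:-] out:-; in:P1
Tick 2: [PARSE:P2(v=3,ok=F), VALIDATE:P1(v=13,ok=F), TRANSFORM:-, EMIT:-] out:-; in:P2
Tick 3: [PARSE:P3(v=17,ok=F), VALIDATE:P2(v=3,ok=F), TRANSFORM:P1(v=0,ok=F), EMIT:-] out:-; in:P3
At end of tick 3: ['P3', 'P2', 'P1', '-']

Answer: P3 P2 P1 -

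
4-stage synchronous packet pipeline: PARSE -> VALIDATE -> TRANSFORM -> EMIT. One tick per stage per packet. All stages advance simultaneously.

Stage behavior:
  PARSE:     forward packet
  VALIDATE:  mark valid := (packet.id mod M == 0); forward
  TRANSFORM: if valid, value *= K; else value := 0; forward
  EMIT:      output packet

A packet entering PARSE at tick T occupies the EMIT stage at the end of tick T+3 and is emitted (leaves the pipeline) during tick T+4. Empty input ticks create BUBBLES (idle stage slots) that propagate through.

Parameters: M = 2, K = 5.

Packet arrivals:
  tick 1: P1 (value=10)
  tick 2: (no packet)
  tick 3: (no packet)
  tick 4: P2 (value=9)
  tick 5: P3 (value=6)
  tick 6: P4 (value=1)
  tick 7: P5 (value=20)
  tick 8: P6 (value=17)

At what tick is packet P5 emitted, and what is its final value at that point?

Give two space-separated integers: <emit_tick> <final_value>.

Tick 1: [PARSE:P1(v=10,ok=F), VALIDATE:-, TRANSFORM:-, EMIT:-] out:-; in:P1
Tick 2: [PARSE:-, VALIDATE:P1(v=10,ok=F), TRANSFORM:-, EMIT:-] out:-; in:-
Tick 3: [PARSE:-, VALIDATE:-, TRANSFORM:P1(v=0,ok=F), EMIT:-] out:-; in:-
Tick 4: [PARSE:P2(v=9,ok=F), VALIDATE:-, TRANSFORM:-, EMIT:P1(v=0,ok=F)] out:-; in:P2
Tick 5: [PARSE:P3(v=6,ok=F), VALIDATE:P2(v=9,ok=T), TRANSFORM:-, EMIT:-] out:P1(v=0); in:P3
Tick 6: [PARSE:P4(v=1,ok=F), VALIDATE:P3(v=6,ok=F), TRANSFORM:P2(v=45,ok=T), EMIT:-] out:-; in:P4
Tick 7: [PARSE:P5(v=20,ok=F), VALIDATE:P4(v=1,ok=T), TRANSFORM:P3(v=0,ok=F), EMIT:P2(v=45,ok=T)] out:-; in:P5
Tick 8: [PARSE:P6(v=17,ok=F), VALIDATE:P5(v=20,ok=F), TRANSFORM:P4(v=5,ok=T), EMIT:P3(v=0,ok=F)] out:P2(v=45); in:P6
Tick 9: [PARSE:-, VALIDATE:P6(v=17,ok=T), TRANSFORM:P5(v=0,ok=F), EMIT:P4(v=5,ok=T)] out:P3(v=0); in:-
Tick 10: [PARSE:-, VALIDATE:-, TRANSFORM:P6(v=85,ok=T), EMIT:P5(v=0,ok=F)] out:P4(v=5); in:-
Tick 11: [PARSE:-, VALIDATE:-, TRANSFORM:-, EMIT:P6(v=85,ok=T)] out:P5(v=0); in:-
Tick 12: [PARSE:-, VALIDATE:-, TRANSFORM:-, EMIT:-] out:P6(v=85); in:-
P5: arrives tick 7, valid=False (id=5, id%2=1), emit tick 11, final value 0

Answer: 11 0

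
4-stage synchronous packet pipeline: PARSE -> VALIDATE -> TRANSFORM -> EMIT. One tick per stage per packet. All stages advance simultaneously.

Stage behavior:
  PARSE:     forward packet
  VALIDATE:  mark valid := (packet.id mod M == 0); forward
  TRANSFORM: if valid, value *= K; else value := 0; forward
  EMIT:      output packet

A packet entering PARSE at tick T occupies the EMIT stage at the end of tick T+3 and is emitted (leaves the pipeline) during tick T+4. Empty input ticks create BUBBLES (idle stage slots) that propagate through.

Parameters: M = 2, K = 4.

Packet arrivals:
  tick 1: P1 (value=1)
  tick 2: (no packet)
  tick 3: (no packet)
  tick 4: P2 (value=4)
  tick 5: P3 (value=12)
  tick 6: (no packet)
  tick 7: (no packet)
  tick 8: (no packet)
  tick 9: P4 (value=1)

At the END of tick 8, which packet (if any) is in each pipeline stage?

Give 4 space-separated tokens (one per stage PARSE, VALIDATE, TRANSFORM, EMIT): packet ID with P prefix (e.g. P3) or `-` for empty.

Tick 1: [PARSE:P1(v=1,ok=F), VALIDATE:-, TRANSFORM:-, EMIT:-] out:-; in:P1
Tick 2: [PARSE:-, VALIDATE:P1(v=1,ok=F), TRANSFORM:-, EMIT:-] out:-; in:-
Tick 3: [PARSE:-, VALIDATE:-, TRANSFORM:P1(v=0,ok=F), EMIT:-] out:-; in:-
Tick 4: [PARSE:P2(v=4,ok=F), VALIDATE:-, TRANSFORM:-, EMIT:P1(v=0,ok=F)] out:-; in:P2
Tick 5: [PARSE:P3(v=12,ok=F), VALIDATE:P2(v=4,ok=T), TRANSFORM:-, EMIT:-] out:P1(v=0); in:P3
Tick 6: [PARSE:-, VALIDATE:P3(v=12,ok=F), TRANSFORM:P2(v=16,ok=T), EMIT:-] out:-; in:-
Tick 7: [PARSE:-, VALIDATE:-, TRANSFORM:P3(v=0,ok=F), EMIT:P2(v=16,ok=T)] out:-; in:-
Tick 8: [PARSE:-, VALIDATE:-, TRANSFORM:-, EMIT:P3(v=0,ok=F)] out:P2(v=16); in:-
At end of tick 8: ['-', '-', '-', 'P3']

Answer: - - - P3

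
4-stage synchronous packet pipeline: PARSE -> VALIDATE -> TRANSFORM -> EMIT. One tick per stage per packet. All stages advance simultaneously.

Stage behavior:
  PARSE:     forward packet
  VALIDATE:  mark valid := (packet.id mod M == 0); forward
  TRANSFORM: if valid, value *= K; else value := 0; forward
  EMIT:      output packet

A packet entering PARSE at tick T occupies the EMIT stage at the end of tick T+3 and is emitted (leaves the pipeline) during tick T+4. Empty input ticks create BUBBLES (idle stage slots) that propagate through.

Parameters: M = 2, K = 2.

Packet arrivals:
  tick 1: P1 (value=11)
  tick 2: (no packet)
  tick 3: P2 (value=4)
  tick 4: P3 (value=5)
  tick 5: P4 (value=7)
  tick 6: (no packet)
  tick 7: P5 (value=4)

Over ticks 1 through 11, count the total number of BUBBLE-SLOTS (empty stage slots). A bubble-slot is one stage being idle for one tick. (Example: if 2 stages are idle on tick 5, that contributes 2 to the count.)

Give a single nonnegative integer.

Tick 1: [PARSE:P1(v=11,ok=F), VALIDATE:-, TRANSFORM:-, EMIT:-] out:-; bubbles=3
Tick 2: [PARSE:-, VALIDATE:P1(v=11,ok=F), TRANSFORM:-, EMIT:-] out:-; bubbles=3
Tick 3: [PARSE:P2(v=4,ok=F), VALIDATE:-, TRANSFORM:P1(v=0,ok=F), EMIT:-] out:-; bubbles=2
Tick 4: [PARSE:P3(v=5,ok=F), VALIDATE:P2(v=4,ok=T), TRANSFORM:-, EMIT:P1(v=0,ok=F)] out:-; bubbles=1
Tick 5: [PARSE:P4(v=7,ok=F), VALIDATE:P3(v=5,ok=F), TRANSFORM:P2(v=8,ok=T), EMIT:-] out:P1(v=0); bubbles=1
Tick 6: [PARSE:-, VALIDATE:P4(v=7,ok=T), TRANSFORM:P3(v=0,ok=F), EMIT:P2(v=8,ok=T)] out:-; bubbles=1
Tick 7: [PARSE:P5(v=4,ok=F), VALIDATE:-, TRANSFORM:P4(v=14,ok=T), EMIT:P3(v=0,ok=F)] out:P2(v=8); bubbles=1
Tick 8: [PARSE:-, VALIDATE:P5(v=4,ok=F), TRANSFORM:-, EMIT:P4(v=14,ok=T)] out:P3(v=0); bubbles=2
Tick 9: [PARSE:-, VALIDATE:-, TRANSFORM:P5(v=0,ok=F), EMIT:-] out:P4(v=14); bubbles=3
Tick 10: [PARSE:-, VALIDATE:-, TRANSFORM:-, EMIT:P5(v=0,ok=F)] out:-; bubbles=3
Tick 11: [PARSE:-, VALIDATE:-, TRANSFORM:-, EMIT:-] out:P5(v=0); bubbles=4
Total bubble-slots: 24

Answer: 24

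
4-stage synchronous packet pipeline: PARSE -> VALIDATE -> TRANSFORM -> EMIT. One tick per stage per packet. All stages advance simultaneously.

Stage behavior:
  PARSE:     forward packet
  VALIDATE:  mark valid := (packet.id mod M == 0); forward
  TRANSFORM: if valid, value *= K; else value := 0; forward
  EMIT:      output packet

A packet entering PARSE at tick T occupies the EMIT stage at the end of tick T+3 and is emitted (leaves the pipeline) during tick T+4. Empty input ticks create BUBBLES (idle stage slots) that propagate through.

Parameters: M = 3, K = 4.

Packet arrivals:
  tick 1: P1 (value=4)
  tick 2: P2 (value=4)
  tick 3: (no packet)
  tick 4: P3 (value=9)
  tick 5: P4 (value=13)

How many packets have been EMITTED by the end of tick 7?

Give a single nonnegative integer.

Tick 1: [PARSE:P1(v=4,ok=F), VALIDATE:-, TRANSFORM:-, EMIT:-] out:-; in:P1
Tick 2: [PARSE:P2(v=4,ok=F), VALIDATE:P1(v=4,ok=F), TRANSFORM:-, EMIT:-] out:-; in:P2
Tick 3: [PARSE:-, VALIDATE:P2(v=4,ok=F), TRANSFORM:P1(v=0,ok=F), EMIT:-] out:-; in:-
Tick 4: [PARSE:P3(v=9,ok=F), VALIDATE:-, TRANSFORM:P2(v=0,ok=F), EMIT:P1(v=0,ok=F)] out:-; in:P3
Tick 5: [PARSE:P4(v=13,ok=F), VALIDATE:P3(v=9,ok=T), TRANSFORM:-, EMIT:P2(v=0,ok=F)] out:P1(v=0); in:P4
Tick 6: [PARSE:-, VALIDATE:P4(v=13,ok=F), TRANSFORM:P3(v=36,ok=T), EMIT:-] out:P2(v=0); in:-
Tick 7: [PARSE:-, VALIDATE:-, TRANSFORM:P4(v=0,ok=F), EMIT:P3(v=36,ok=T)] out:-; in:-
Emitted by tick 7: ['P1', 'P2']

Answer: 2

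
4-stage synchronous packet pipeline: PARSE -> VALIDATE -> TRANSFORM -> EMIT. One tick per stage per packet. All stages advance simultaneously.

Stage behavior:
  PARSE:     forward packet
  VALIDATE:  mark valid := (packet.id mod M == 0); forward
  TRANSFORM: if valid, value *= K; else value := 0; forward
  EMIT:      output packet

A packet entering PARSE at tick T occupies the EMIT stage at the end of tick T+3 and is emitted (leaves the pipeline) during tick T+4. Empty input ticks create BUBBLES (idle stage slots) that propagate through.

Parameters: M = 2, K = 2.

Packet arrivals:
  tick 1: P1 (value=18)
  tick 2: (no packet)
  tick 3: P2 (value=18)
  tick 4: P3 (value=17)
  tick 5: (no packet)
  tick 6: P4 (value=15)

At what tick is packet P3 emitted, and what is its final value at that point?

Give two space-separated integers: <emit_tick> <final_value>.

Tick 1: [PARSE:P1(v=18,ok=F), VALIDATE:-, TRANSFORM:-, EMIT:-] out:-; in:P1
Tick 2: [PARSE:-, VALIDATE:P1(v=18,ok=F), TRANSFORM:-, EMIT:-] out:-; in:-
Tick 3: [PARSE:P2(v=18,ok=F), VALIDATE:-, TRANSFORM:P1(v=0,ok=F), EMIT:-] out:-; in:P2
Tick 4: [PARSE:P3(v=17,ok=F), VALIDATE:P2(v=18,ok=T), TRANSFORM:-, EMIT:P1(v=0,ok=F)] out:-; in:P3
Tick 5: [PARSE:-, VALIDATE:P3(v=17,ok=F), TRANSFORM:P2(v=36,ok=T), EMIT:-] out:P1(v=0); in:-
Tick 6: [PARSE:P4(v=15,ok=F), VALIDATE:-, TRANSFORM:P3(v=0,ok=F), EMIT:P2(v=36,ok=T)] out:-; in:P4
Tick 7: [PARSE:-, VALIDATE:P4(v=15,ok=T), TRANSFORM:-, EMIT:P3(v=0,ok=F)] out:P2(v=36); in:-
Tick 8: [PARSE:-, VALIDATE:-, TRANSFORM:P4(v=30,ok=T), EMIT:-] out:P3(v=0); in:-
Tick 9: [PARSE:-, VALIDATE:-, TRANSFORM:-, EMIT:P4(v=30,ok=T)] out:-; in:-
Tick 10: [PARSE:-, VALIDATE:-, TRANSFORM:-, EMIT:-] out:P4(v=30); in:-
P3: arrives tick 4, valid=False (id=3, id%2=1), emit tick 8, final value 0

Answer: 8 0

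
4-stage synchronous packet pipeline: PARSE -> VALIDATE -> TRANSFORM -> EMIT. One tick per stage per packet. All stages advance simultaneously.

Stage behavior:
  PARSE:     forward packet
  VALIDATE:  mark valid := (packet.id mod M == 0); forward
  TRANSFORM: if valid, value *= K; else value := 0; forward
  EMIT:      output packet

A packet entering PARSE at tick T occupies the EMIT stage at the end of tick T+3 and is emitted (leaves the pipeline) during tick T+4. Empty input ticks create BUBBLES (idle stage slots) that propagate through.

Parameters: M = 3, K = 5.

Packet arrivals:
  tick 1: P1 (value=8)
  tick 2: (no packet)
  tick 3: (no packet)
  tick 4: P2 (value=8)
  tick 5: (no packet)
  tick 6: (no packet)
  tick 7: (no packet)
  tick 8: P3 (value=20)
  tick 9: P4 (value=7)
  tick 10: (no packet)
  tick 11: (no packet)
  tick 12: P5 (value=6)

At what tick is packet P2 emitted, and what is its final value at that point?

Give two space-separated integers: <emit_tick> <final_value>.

Answer: 8 0

Derivation:
Tick 1: [PARSE:P1(v=8,ok=F), VALIDATE:-, TRANSFORM:-, EMIT:-] out:-; in:P1
Tick 2: [PARSE:-, VALIDATE:P1(v=8,ok=F), TRANSFORM:-, EMIT:-] out:-; in:-
Tick 3: [PARSE:-, VALIDATE:-, TRANSFORM:P1(v=0,ok=F), EMIT:-] out:-; in:-
Tick 4: [PARSE:P2(v=8,ok=F), VALIDATE:-, TRANSFORM:-, EMIT:P1(v=0,ok=F)] out:-; in:P2
Tick 5: [PARSE:-, VALIDATE:P2(v=8,ok=F), TRANSFORM:-, EMIT:-] out:P1(v=0); in:-
Tick 6: [PARSE:-, VALIDATE:-, TRANSFORM:P2(v=0,ok=F), EMIT:-] out:-; in:-
Tick 7: [PARSE:-, VALIDATE:-, TRANSFORM:-, EMIT:P2(v=0,ok=F)] out:-; in:-
Tick 8: [PARSE:P3(v=20,ok=F), VALIDATE:-, TRANSFORM:-, EMIT:-] out:P2(v=0); in:P3
Tick 9: [PARSE:P4(v=7,ok=F), VALIDATE:P3(v=20,ok=T), TRANSFORM:-, EMIT:-] out:-; in:P4
Tick 10: [PARSE:-, VALIDATE:P4(v=7,ok=F), TRANSFORM:P3(v=100,ok=T), EMIT:-] out:-; in:-
Tick 11: [PARSE:-, VALIDATE:-, TRANSFORM:P4(v=0,ok=F), EMIT:P3(v=100,ok=T)] out:-; in:-
Tick 12: [PARSE:P5(v=6,ok=F), VALIDATE:-, TRANSFORM:-, EMIT:P4(v=0,ok=F)] out:P3(v=100); in:P5
Tick 13: [PARSE:-, VALIDATE:P5(v=6,ok=F), TRANSFORM:-, EMIT:-] out:P4(v=0); in:-
Tick 14: [PARSE:-, VALIDATE:-, TRANSFORM:P5(v=0,ok=F), EMIT:-] out:-; in:-
Tick 15: [PARSE:-, VALIDATE:-, TRANSFORM:-, EMIT:P5(v=0,ok=F)] out:-; in:-
Tick 16: [PARSE:-, VALIDATE:-, TRANSFORM:-, EMIT:-] out:P5(v=0); in:-
P2: arrives tick 4, valid=False (id=2, id%3=2), emit tick 8, final value 0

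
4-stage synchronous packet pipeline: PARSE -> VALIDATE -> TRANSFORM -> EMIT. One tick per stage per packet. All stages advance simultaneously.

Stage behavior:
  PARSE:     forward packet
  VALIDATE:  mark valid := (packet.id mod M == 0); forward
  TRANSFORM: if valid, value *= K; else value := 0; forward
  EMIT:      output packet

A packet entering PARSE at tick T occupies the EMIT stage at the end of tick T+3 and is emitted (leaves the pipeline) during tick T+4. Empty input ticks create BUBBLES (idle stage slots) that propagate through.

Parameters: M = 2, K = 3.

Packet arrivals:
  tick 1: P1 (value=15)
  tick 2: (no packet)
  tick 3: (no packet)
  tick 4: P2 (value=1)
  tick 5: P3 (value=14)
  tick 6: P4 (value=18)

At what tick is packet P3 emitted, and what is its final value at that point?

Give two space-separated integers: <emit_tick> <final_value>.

Answer: 9 0

Derivation:
Tick 1: [PARSE:P1(v=15,ok=F), VALIDATE:-, TRANSFORM:-, EMIT:-] out:-; in:P1
Tick 2: [PARSE:-, VALIDATE:P1(v=15,ok=F), TRANSFORM:-, EMIT:-] out:-; in:-
Tick 3: [PARSE:-, VALIDATE:-, TRANSFORM:P1(v=0,ok=F), EMIT:-] out:-; in:-
Tick 4: [PARSE:P2(v=1,ok=F), VALIDATE:-, TRANSFORM:-, EMIT:P1(v=0,ok=F)] out:-; in:P2
Tick 5: [PARSE:P3(v=14,ok=F), VALIDATE:P2(v=1,ok=T), TRANSFORM:-, EMIT:-] out:P1(v=0); in:P3
Tick 6: [PARSE:P4(v=18,ok=F), VALIDATE:P3(v=14,ok=F), TRANSFORM:P2(v=3,ok=T), EMIT:-] out:-; in:P4
Tick 7: [PARSE:-, VALIDATE:P4(v=18,ok=T), TRANSFORM:P3(v=0,ok=F), EMIT:P2(v=3,ok=T)] out:-; in:-
Tick 8: [PARSE:-, VALIDATE:-, TRANSFORM:P4(v=54,ok=T), EMIT:P3(v=0,ok=F)] out:P2(v=3); in:-
Tick 9: [PARSE:-, VALIDATE:-, TRANSFORM:-, EMIT:P4(v=54,ok=T)] out:P3(v=0); in:-
Tick 10: [PARSE:-, VALIDATE:-, TRANSFORM:-, EMIT:-] out:P4(v=54); in:-
P3: arrives tick 5, valid=False (id=3, id%2=1), emit tick 9, final value 0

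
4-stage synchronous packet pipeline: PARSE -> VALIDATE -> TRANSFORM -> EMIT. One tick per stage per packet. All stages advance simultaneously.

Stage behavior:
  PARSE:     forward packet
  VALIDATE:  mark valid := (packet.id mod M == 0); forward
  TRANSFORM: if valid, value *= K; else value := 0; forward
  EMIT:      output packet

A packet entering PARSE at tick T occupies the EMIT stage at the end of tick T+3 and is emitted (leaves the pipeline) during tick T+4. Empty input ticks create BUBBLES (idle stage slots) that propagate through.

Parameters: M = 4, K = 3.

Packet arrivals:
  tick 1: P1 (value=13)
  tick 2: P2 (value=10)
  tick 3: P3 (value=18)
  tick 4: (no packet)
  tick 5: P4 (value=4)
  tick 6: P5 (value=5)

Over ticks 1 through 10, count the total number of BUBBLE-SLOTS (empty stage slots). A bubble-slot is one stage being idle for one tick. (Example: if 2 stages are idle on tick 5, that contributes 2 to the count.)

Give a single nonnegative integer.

Answer: 20

Derivation:
Tick 1: [PARSE:P1(v=13,ok=F), VALIDATE:-, TRANSFORM:-, EMIT:-] out:-; bubbles=3
Tick 2: [PARSE:P2(v=10,ok=F), VALIDATE:P1(v=13,ok=F), TRANSFORM:-, EMIT:-] out:-; bubbles=2
Tick 3: [PARSE:P3(v=18,ok=F), VALIDATE:P2(v=10,ok=F), TRANSFORM:P1(v=0,ok=F), EMIT:-] out:-; bubbles=1
Tick 4: [PARSE:-, VALIDATE:P3(v=18,ok=F), TRANSFORM:P2(v=0,ok=F), EMIT:P1(v=0,ok=F)] out:-; bubbles=1
Tick 5: [PARSE:P4(v=4,ok=F), VALIDATE:-, TRANSFORM:P3(v=0,ok=F), EMIT:P2(v=0,ok=F)] out:P1(v=0); bubbles=1
Tick 6: [PARSE:P5(v=5,ok=F), VALIDATE:P4(v=4,ok=T), TRANSFORM:-, EMIT:P3(v=0,ok=F)] out:P2(v=0); bubbles=1
Tick 7: [PARSE:-, VALIDATE:P5(v=5,ok=F), TRANSFORM:P4(v=12,ok=T), EMIT:-] out:P3(v=0); bubbles=2
Tick 8: [PARSE:-, VALIDATE:-, TRANSFORM:P5(v=0,ok=F), EMIT:P4(v=12,ok=T)] out:-; bubbles=2
Tick 9: [PARSE:-, VALIDATE:-, TRANSFORM:-, EMIT:P5(v=0,ok=F)] out:P4(v=12); bubbles=3
Tick 10: [PARSE:-, VALIDATE:-, TRANSFORM:-, EMIT:-] out:P5(v=0); bubbles=4
Total bubble-slots: 20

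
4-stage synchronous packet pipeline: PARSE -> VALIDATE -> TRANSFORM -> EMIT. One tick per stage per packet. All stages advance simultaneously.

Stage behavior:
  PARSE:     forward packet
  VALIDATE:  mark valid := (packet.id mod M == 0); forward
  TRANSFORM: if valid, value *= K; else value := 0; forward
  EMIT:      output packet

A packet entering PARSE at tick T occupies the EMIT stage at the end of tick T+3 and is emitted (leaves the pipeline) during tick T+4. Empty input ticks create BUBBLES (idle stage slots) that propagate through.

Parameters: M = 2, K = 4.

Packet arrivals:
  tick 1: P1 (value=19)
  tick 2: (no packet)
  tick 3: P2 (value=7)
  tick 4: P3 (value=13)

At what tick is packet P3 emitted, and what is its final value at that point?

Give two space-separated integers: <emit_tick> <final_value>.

Answer: 8 0

Derivation:
Tick 1: [PARSE:P1(v=19,ok=F), VALIDATE:-, TRANSFORM:-, EMIT:-] out:-; in:P1
Tick 2: [PARSE:-, VALIDATE:P1(v=19,ok=F), TRANSFORM:-, EMIT:-] out:-; in:-
Tick 3: [PARSE:P2(v=7,ok=F), VALIDATE:-, TRANSFORM:P1(v=0,ok=F), EMIT:-] out:-; in:P2
Tick 4: [PARSE:P3(v=13,ok=F), VALIDATE:P2(v=7,ok=T), TRANSFORM:-, EMIT:P1(v=0,ok=F)] out:-; in:P3
Tick 5: [PARSE:-, VALIDATE:P3(v=13,ok=F), TRANSFORM:P2(v=28,ok=T), EMIT:-] out:P1(v=0); in:-
Tick 6: [PARSE:-, VALIDATE:-, TRANSFORM:P3(v=0,ok=F), EMIT:P2(v=28,ok=T)] out:-; in:-
Tick 7: [PARSE:-, VALIDATE:-, TRANSFORM:-, EMIT:P3(v=0,ok=F)] out:P2(v=28); in:-
Tick 8: [PARSE:-, VALIDATE:-, TRANSFORM:-, EMIT:-] out:P3(v=0); in:-
P3: arrives tick 4, valid=False (id=3, id%2=1), emit tick 8, final value 0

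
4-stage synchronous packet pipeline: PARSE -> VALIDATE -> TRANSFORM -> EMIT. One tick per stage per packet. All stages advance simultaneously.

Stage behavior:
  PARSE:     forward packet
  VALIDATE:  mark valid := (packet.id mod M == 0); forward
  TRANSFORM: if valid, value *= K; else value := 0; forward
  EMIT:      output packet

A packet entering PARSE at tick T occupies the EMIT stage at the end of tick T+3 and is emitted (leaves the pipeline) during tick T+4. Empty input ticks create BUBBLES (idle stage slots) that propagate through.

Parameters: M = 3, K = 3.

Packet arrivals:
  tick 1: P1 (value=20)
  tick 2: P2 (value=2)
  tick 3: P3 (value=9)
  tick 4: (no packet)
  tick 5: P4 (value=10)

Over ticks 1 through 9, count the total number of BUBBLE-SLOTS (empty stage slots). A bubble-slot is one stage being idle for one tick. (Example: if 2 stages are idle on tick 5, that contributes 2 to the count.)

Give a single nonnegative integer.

Answer: 20

Derivation:
Tick 1: [PARSE:P1(v=20,ok=F), VALIDATE:-, TRANSFORM:-, EMIT:-] out:-; bubbles=3
Tick 2: [PARSE:P2(v=2,ok=F), VALIDATE:P1(v=20,ok=F), TRANSFORM:-, EMIT:-] out:-; bubbles=2
Tick 3: [PARSE:P3(v=9,ok=F), VALIDATE:P2(v=2,ok=F), TRANSFORM:P1(v=0,ok=F), EMIT:-] out:-; bubbles=1
Tick 4: [PARSE:-, VALIDATE:P3(v=9,ok=T), TRANSFORM:P2(v=0,ok=F), EMIT:P1(v=0,ok=F)] out:-; bubbles=1
Tick 5: [PARSE:P4(v=10,ok=F), VALIDATE:-, TRANSFORM:P3(v=27,ok=T), EMIT:P2(v=0,ok=F)] out:P1(v=0); bubbles=1
Tick 6: [PARSE:-, VALIDATE:P4(v=10,ok=F), TRANSFORM:-, EMIT:P3(v=27,ok=T)] out:P2(v=0); bubbles=2
Tick 7: [PARSE:-, VALIDATE:-, TRANSFORM:P4(v=0,ok=F), EMIT:-] out:P3(v=27); bubbles=3
Tick 8: [PARSE:-, VALIDATE:-, TRANSFORM:-, EMIT:P4(v=0,ok=F)] out:-; bubbles=3
Tick 9: [PARSE:-, VALIDATE:-, TRANSFORM:-, EMIT:-] out:P4(v=0); bubbles=4
Total bubble-slots: 20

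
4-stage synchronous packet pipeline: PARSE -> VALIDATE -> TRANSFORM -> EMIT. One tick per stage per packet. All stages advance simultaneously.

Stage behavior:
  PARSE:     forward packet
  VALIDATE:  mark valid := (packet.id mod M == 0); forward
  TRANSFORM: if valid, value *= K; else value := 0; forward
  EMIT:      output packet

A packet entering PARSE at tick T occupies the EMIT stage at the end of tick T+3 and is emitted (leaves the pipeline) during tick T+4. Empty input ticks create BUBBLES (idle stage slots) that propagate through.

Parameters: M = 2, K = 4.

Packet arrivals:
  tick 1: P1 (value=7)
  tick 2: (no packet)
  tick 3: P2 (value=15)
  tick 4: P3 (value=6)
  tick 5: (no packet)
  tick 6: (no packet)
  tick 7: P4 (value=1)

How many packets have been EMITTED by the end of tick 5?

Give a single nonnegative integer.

Tick 1: [PARSE:P1(v=7,ok=F), VALIDATE:-, TRANSFORM:-, EMIT:-] out:-; in:P1
Tick 2: [PARSE:-, VALIDATE:P1(v=7,ok=F), TRANSFORM:-, EMIT:-] out:-; in:-
Tick 3: [PARSE:P2(v=15,ok=F), VALIDATE:-, TRANSFORM:P1(v=0,ok=F), EMIT:-] out:-; in:P2
Tick 4: [PARSE:P3(v=6,ok=F), VALIDATE:P2(v=15,ok=T), TRANSFORM:-, EMIT:P1(v=0,ok=F)] out:-; in:P3
Tick 5: [PARSE:-, VALIDATE:P3(v=6,ok=F), TRANSFORM:P2(v=60,ok=T), EMIT:-] out:P1(v=0); in:-
Emitted by tick 5: ['P1']

Answer: 1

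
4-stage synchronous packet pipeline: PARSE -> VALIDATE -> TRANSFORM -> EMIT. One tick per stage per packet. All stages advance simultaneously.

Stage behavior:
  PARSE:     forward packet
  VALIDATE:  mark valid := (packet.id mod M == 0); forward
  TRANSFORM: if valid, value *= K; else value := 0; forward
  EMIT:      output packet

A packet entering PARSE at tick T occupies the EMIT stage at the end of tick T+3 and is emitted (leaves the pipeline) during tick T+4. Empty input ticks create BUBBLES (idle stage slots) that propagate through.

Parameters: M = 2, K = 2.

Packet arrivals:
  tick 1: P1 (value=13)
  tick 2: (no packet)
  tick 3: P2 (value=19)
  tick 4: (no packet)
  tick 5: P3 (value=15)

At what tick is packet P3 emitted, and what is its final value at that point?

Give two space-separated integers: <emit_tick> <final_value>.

Tick 1: [PARSE:P1(v=13,ok=F), VALIDATE:-, TRANSFORM:-, EMIT:-] out:-; in:P1
Tick 2: [PARSE:-, VALIDATE:P1(v=13,ok=F), TRANSFORM:-, EMIT:-] out:-; in:-
Tick 3: [PARSE:P2(v=19,ok=F), VALIDATE:-, TRANSFORM:P1(v=0,ok=F), EMIT:-] out:-; in:P2
Tick 4: [PARSE:-, VALIDATE:P2(v=19,ok=T), TRANSFORM:-, EMIT:P1(v=0,ok=F)] out:-; in:-
Tick 5: [PARSE:P3(v=15,ok=F), VALIDATE:-, TRANSFORM:P2(v=38,ok=T), EMIT:-] out:P1(v=0); in:P3
Tick 6: [PARSE:-, VALIDATE:P3(v=15,ok=F), TRANSFORM:-, EMIT:P2(v=38,ok=T)] out:-; in:-
Tick 7: [PARSE:-, VALIDATE:-, TRANSFORM:P3(v=0,ok=F), EMIT:-] out:P2(v=38); in:-
Tick 8: [PARSE:-, VALIDATE:-, TRANSFORM:-, EMIT:P3(v=0,ok=F)] out:-; in:-
Tick 9: [PARSE:-, VALIDATE:-, TRANSFORM:-, EMIT:-] out:P3(v=0); in:-
P3: arrives tick 5, valid=False (id=3, id%2=1), emit tick 9, final value 0

Answer: 9 0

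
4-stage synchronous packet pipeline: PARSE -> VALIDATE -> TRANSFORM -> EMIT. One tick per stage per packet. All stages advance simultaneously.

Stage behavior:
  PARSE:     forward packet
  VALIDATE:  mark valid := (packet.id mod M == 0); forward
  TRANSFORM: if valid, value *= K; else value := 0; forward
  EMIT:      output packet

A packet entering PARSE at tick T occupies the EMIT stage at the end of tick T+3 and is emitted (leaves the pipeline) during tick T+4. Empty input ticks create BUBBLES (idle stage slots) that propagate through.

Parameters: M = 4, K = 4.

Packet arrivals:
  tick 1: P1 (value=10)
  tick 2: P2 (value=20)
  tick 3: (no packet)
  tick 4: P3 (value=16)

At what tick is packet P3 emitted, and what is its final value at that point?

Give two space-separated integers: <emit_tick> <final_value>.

Answer: 8 0

Derivation:
Tick 1: [PARSE:P1(v=10,ok=F), VALIDATE:-, TRANSFORM:-, EMIT:-] out:-; in:P1
Tick 2: [PARSE:P2(v=20,ok=F), VALIDATE:P1(v=10,ok=F), TRANSFORM:-, EMIT:-] out:-; in:P2
Tick 3: [PARSE:-, VALIDATE:P2(v=20,ok=F), TRANSFORM:P1(v=0,ok=F), EMIT:-] out:-; in:-
Tick 4: [PARSE:P3(v=16,ok=F), VALIDATE:-, TRANSFORM:P2(v=0,ok=F), EMIT:P1(v=0,ok=F)] out:-; in:P3
Tick 5: [PARSE:-, VALIDATE:P3(v=16,ok=F), TRANSFORM:-, EMIT:P2(v=0,ok=F)] out:P1(v=0); in:-
Tick 6: [PARSE:-, VALIDATE:-, TRANSFORM:P3(v=0,ok=F), EMIT:-] out:P2(v=0); in:-
Tick 7: [PARSE:-, VALIDATE:-, TRANSFORM:-, EMIT:P3(v=0,ok=F)] out:-; in:-
Tick 8: [PARSE:-, VALIDATE:-, TRANSFORM:-, EMIT:-] out:P3(v=0); in:-
P3: arrives tick 4, valid=False (id=3, id%4=3), emit tick 8, final value 0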